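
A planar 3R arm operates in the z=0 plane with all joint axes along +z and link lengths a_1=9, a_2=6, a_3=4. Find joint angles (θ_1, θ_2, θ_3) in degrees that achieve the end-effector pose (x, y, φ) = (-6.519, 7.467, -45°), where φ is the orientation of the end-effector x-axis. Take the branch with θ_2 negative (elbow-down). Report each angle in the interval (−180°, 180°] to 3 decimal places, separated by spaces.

150.000 -44.998 -150.002

wrist centre = target − a_3·(cos φ, sin φ) = (-9.3474, 10.2954)
cos θ_2 = (193.3702−9²−6²)/(2·9·6) = 0.7071; θ_2 = -44.9980° (elbow-down)
β = atan2(10.2954,-9.3474) = 132.2369°; ψ = atan2(-4.2425,13.2428) = -17.7635°
θ_1 = β − ψ = 150.0004°
θ_3 = φ − θ_1 − θ_2 = -150.0025° (wrapped to (-180°,180°])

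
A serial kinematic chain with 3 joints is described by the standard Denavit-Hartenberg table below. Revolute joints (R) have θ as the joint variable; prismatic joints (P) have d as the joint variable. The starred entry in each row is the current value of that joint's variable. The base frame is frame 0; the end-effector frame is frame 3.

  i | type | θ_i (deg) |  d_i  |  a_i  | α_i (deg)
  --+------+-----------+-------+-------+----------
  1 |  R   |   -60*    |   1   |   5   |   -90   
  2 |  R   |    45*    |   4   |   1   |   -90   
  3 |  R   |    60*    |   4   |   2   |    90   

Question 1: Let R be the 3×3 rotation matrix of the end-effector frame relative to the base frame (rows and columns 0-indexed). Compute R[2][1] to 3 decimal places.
End-effector y-axis (col 1 of R) = (-0.3536,0.6124,-0.7071)
R[2][1] = -0.7071

-0.707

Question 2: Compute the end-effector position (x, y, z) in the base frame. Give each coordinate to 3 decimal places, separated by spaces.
3.757 -1.971 -3.243

after link 1: o_1 = (2.5000, -4.3301, 1.0000)
after link 2: o_2 = (6.3177, -2.9425, 0.2929)
after link 3: o_3 = (3.7570, -1.9714, -3.2426)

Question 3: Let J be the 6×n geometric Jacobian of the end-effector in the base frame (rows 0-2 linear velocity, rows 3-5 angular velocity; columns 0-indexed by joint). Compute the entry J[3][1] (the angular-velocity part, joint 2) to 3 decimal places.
axis z_1 = (0.8660,0.5000,0.0000); lever o_n−o_1 = (1.2570,2.3587,-4.2426)
cross product → J_v[:, 1] = (-2.1213,3.6742,1.4142)
J_ω[:, 1] = z_1
entry J[3][1] = 0.8660

0.866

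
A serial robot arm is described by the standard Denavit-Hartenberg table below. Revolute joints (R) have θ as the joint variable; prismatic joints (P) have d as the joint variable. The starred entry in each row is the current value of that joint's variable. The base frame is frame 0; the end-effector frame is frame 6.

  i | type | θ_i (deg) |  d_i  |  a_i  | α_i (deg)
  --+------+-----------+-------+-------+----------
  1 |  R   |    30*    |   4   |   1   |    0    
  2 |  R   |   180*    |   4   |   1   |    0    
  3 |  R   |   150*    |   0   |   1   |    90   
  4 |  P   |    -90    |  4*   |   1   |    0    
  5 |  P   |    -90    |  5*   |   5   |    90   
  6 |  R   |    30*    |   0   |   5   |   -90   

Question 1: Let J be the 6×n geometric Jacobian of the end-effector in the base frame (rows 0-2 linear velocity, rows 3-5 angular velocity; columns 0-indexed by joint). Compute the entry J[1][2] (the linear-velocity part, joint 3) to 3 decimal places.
axis z_2 = (0.0000,0.0000,1.0000); lever o_n−o_2 = (-8.3301,-11.5000,-1.0000)
cross product → J_v[:, 2] = (11.5000,-8.3301,0.0000)
J_ω[:, 2] = z_2
entry J[1][2] = -8.3301

-8.330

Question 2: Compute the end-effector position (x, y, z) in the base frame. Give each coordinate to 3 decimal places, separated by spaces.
-8.330 -11.500 7.000

after link 1: o_1 = (0.8660, 0.5000, 4.0000)
after link 2: o_2 = (-0.0000, 0.0000, 8.0000)
after link 3: o_3 = (1.0000, -0.0000, 8.0000)
after link 4: o_4 = (1.0000, -4.0000, 7.0000)
after link 5: o_5 = (-4.0000, -9.0000, 7.0000)
after link 6: o_6 = (-8.3301, -11.5000, 7.0000)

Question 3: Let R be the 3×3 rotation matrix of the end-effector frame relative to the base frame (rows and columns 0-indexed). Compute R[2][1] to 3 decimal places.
End-effector y-axis (col 1 of R) = (0.0000,-0.0000,-1.0000)
R[2][1] = -1.0000

-1.000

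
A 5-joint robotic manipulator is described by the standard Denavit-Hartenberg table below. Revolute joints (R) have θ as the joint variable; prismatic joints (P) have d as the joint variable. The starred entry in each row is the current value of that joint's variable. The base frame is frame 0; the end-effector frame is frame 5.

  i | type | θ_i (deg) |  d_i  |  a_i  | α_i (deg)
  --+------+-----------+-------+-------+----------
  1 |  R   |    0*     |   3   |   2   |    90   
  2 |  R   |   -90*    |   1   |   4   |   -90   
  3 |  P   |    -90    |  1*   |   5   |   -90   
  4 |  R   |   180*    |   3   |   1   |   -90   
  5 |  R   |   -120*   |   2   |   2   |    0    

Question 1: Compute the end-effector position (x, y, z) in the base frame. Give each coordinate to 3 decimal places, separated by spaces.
5.000 -6.000 -5.732

after link 1: o_1 = (2.0000, 0.0000, 3.0000)
after link 2: o_2 = (2.0000, -1.0000, -1.0000)
after link 3: o_3 = (3.0000, -6.0000, -1.0000)
after link 4: o_4 = (3.0000, -5.0000, -4.0000)
after link 5: o_5 = (5.0000, -6.0000, -5.7321)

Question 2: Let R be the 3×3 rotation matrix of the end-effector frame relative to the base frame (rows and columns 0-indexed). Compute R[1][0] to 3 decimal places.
-0.500

End-effector x-axis (col 0 of R) = (0.0000,-0.5000,-0.8660)
R[1][0] = -0.5000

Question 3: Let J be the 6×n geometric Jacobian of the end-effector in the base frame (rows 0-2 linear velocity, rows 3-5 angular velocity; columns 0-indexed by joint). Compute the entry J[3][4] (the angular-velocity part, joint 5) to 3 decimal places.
axis z_4 = (1.0000,0.0000,0.0000); lever o_n−o_4 = (2.0000,-1.0000,-1.7321)
cross product → J_v[:, 4] = (-0.0000,1.7321,-1.0000)
J_ω[:, 4] = z_4
entry J[3][4] = 1.0000

1.000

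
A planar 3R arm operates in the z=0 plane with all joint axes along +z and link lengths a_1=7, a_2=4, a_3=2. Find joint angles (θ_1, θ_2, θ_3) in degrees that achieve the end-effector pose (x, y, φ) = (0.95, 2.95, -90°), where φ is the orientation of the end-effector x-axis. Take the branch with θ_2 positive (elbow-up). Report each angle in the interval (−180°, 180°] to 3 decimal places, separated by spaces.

wrist centre = target − a_3·(cos φ, sin φ) = (0.9500, 4.9500)
cos θ_2 = (25.4050−7²−4²)/(2·7·4) = -0.7071; θ_2 = 134.9957° (elbow-up)
β = atan2(4.9500,0.9500) = 79.1359°; ψ = atan2(2.8286,4.1718) = 34.1389°
θ_1 = β − ψ = 44.9971°
θ_3 = φ − θ_1 − θ_2 = 90.0072° (wrapped to (-180°,180°])

44.997 134.996 90.007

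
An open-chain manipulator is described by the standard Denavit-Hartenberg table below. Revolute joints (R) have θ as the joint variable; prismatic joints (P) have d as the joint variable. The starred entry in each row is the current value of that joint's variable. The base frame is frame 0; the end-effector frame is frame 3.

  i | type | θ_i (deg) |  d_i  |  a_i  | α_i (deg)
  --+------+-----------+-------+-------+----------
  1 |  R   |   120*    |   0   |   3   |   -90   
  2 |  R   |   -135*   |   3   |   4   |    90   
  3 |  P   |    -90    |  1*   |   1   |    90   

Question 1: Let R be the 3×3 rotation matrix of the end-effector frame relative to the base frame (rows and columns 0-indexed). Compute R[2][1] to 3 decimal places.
-0.707

End-effector y-axis (col 1 of R) = (0.3536,-0.6124,-0.7071)
R[2][1] = -0.7071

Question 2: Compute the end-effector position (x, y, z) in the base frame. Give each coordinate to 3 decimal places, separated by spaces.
-1.464 -1.464 2.121

after link 1: o_1 = (-1.5000, 2.5981, 0.0000)
after link 2: o_2 = (-2.6839, -1.3514, 2.8284)
after link 3: o_3 = (-1.4643, -1.4638, 2.1213)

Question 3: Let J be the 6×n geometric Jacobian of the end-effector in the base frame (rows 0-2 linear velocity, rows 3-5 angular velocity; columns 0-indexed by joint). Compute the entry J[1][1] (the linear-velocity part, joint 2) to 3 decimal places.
axis z_1 = (-0.8660,-0.5000,0.0000); lever o_n−o_1 = (0.0357,-4.0619,2.1213)
cross product → J_v[:, 1] = (-1.0607,1.8371,3.5355)
J_ω[:, 1] = z_1
entry J[1][1] = 1.8371

1.837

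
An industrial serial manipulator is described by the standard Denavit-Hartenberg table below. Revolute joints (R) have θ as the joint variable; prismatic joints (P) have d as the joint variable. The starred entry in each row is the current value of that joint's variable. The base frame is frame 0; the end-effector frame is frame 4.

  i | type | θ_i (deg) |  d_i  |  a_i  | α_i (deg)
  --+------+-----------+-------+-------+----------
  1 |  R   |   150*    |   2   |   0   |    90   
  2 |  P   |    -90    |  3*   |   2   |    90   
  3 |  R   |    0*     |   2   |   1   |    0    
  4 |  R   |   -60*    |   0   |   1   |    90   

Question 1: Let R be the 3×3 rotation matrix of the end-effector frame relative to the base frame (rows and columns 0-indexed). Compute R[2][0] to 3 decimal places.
End-effector x-axis (col 0 of R) = (-0.4330,-0.7500,-0.5000)
R[2][0] = -0.5000

-0.500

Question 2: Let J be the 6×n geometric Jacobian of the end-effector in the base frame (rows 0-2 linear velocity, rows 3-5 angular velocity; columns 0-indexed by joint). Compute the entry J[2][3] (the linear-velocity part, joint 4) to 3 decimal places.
-0.866

axis z_3 = (0.8660,-0.5000,-0.0000); lever o_n−o_3 = (-0.4330,-0.7500,-0.5000)
cross product → J_v[:, 3] = (0.2500,0.4330,-0.8660)
J_ω[:, 3] = z_3
entry J[2][3] = -0.8660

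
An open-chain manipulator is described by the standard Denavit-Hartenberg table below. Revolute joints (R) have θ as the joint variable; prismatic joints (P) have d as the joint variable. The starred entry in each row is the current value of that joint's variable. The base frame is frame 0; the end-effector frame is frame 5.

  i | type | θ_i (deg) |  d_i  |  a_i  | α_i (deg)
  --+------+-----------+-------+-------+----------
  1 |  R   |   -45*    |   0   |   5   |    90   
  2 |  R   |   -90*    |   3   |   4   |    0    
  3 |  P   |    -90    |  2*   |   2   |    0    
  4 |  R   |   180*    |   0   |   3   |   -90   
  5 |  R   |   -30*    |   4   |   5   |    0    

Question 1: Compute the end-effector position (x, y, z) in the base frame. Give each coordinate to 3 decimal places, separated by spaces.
after link 1: o_1 = (3.5355, -3.5355, 0.0000)
after link 2: o_2 = (1.4142, -5.6569, -4.0000)
after link 3: o_3 = (-1.4142, -5.6569, -4.0000)
after link 4: o_4 = (0.7071, -7.7782, -4.0000)
after link 5: o_5 = (2.0012, -12.6078, -0.0000)

2.001 -12.608 -0.000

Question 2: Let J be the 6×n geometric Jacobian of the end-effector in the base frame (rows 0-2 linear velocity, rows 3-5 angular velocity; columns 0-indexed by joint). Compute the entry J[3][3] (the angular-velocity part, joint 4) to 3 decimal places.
axis z_3 = (-0.7071,-0.7071,0.0000); lever o_n−o_3 = (3.4154,-6.9509,4.0000)
cross product → J_v[:, 3] = (-2.8284,2.8284,7.3301)
J_ω[:, 3] = z_3
entry J[3][3] = -0.7071

-0.707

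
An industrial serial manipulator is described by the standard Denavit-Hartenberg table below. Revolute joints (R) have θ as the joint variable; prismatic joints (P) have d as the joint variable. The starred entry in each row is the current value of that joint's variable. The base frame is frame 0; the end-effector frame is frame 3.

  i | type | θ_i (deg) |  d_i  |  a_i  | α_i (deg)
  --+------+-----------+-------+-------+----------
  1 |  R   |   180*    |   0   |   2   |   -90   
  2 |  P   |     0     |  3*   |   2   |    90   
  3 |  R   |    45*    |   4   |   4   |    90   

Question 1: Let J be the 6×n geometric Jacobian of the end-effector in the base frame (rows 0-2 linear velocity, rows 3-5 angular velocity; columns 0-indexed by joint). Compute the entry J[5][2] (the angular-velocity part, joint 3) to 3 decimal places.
1.000

axis z_2 = (0.0000,0.0000,1.0000); lever o_n−o_2 = (-2.8284,-2.8284,4.0000)
cross product → J_v[:, 2] = (2.8284,-2.8284,0.0000)
J_ω[:, 2] = z_2
entry J[5][2] = 1.0000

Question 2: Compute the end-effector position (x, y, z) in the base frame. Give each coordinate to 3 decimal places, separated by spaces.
after link 1: o_1 = (-2.0000, 0.0000, 0.0000)
after link 2: o_2 = (-4.0000, -3.0000, 0.0000)
after link 3: o_3 = (-6.8284, -5.8284, 4.0000)

-6.828 -5.828 4.000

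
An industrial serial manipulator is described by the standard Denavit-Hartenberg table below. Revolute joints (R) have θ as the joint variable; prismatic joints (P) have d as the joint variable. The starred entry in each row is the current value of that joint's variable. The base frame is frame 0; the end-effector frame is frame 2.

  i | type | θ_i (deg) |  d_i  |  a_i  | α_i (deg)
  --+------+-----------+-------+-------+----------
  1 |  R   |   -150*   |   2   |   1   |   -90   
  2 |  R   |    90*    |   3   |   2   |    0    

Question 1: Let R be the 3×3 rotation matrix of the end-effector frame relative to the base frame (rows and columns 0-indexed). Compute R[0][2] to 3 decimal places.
0.500

End-effector z-axis (col 2 of R) = (0.5000,-0.8660,0.0000)
R[0][2] = 0.5000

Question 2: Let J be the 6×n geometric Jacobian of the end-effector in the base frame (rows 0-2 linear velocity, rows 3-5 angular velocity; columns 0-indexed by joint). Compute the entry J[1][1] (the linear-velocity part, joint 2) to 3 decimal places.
1.000

axis z_1 = (0.5000,-0.8660,0.0000); lever o_n−o_1 = (1.5000,-2.5981,-2.0000)
cross product → J_v[:, 1] = (1.7321,1.0000,0.0000)
J_ω[:, 1] = z_1
entry J[1][1] = 1.0000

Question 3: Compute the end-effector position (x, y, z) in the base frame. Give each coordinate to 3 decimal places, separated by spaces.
0.634 -3.098 0.000

after link 1: o_1 = (-0.8660, -0.5000, 2.0000)
after link 2: o_2 = (0.6340, -3.0981, 0.0000)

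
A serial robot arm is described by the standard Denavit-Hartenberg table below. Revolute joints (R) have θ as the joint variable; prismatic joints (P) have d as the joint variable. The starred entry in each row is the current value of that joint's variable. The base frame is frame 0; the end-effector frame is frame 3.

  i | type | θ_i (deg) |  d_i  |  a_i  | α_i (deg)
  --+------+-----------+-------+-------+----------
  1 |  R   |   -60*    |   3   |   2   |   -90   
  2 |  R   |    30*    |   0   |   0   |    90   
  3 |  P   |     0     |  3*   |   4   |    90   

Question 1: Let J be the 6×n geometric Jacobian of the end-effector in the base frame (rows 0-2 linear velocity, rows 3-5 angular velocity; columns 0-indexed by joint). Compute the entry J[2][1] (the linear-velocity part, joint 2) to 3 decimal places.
-4.964

axis z_1 = (0.8660,0.5000,0.0000); lever o_n−o_1 = (2.4821,-4.2990,0.5981)
cross product → J_v[:, 1] = (0.2990,-0.5179,-4.9641)
J_ω[:, 1] = z_1
entry J[2][1] = -4.9641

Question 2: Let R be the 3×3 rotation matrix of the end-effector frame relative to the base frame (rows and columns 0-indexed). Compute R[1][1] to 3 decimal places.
End-effector y-axis (col 1 of R) = (0.2500,-0.4330,0.8660)
R[1][1] = -0.4330

-0.433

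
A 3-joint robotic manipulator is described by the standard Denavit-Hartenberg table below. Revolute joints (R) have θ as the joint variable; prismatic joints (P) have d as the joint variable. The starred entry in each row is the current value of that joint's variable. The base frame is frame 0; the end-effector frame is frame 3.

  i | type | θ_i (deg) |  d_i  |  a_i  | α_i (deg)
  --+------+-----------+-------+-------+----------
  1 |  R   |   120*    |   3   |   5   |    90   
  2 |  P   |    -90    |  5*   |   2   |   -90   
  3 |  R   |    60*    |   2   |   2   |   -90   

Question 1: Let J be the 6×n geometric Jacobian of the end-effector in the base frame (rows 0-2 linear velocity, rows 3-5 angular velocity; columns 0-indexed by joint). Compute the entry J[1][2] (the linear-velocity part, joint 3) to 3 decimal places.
axis z_2 = (-0.5000,0.8660,0.0000); lever o_n−o_2 = (-2.5000,0.8660,-1.0000)
cross product → J_v[:, 2] = (-0.8660,-0.5000,1.7321)
J_ω[:, 2] = z_2
entry J[1][2] = -0.5000

-0.500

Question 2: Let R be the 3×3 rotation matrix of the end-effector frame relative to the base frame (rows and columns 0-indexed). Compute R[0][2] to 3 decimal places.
-0.433

End-effector z-axis (col 2 of R) = (-0.4330,-0.2500,0.8660)
R[0][2] = -0.4330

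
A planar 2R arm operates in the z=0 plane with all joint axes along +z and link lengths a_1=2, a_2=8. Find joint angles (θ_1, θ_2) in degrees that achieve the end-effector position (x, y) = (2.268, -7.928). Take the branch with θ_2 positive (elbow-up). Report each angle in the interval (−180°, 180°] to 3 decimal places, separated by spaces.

cos θ_2 = (67.9970−2²−8²)/(2·2·8) = -0.0001; θ_2 = 90.0054° (elbow-up)
β = atan2(-7.9280,2.2680) = -74.0355°; ψ = atan2(8.0000,1.9993) = 75.9688°
θ_1 = β − ψ = -150.0043°

-150.004 90.005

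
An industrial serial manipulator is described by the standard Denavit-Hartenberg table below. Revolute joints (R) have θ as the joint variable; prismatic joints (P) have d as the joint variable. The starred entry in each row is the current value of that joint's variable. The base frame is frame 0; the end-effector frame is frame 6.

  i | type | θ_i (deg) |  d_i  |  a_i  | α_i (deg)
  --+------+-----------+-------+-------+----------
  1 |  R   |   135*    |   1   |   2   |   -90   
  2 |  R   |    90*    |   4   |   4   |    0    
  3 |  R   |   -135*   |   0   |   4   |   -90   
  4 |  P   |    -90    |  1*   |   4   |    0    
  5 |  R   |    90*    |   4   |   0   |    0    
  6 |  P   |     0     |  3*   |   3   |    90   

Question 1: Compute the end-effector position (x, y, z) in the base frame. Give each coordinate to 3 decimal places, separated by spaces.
-14.571 3.257 -3.707

after link 1: o_1 = (-1.4142, 1.4142, 1.0000)
after link 2: o_2 = (-4.2426, -1.4142, -3.0000)
after link 3: o_3 = (-6.2426, 0.5858, -0.1716)
after link 4: o_4 = (-9.5711, -1.7426, -0.8787)
after link 5: o_5 = (-11.5711, 0.2574, -3.7071)
after link 6: o_6 = (-14.5711, 3.2574, -3.7071)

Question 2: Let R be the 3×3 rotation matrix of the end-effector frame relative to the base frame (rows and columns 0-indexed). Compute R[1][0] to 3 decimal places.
0.500

End-effector x-axis (col 0 of R) = (-0.5000,0.5000,0.7071)
R[1][0] = 0.5000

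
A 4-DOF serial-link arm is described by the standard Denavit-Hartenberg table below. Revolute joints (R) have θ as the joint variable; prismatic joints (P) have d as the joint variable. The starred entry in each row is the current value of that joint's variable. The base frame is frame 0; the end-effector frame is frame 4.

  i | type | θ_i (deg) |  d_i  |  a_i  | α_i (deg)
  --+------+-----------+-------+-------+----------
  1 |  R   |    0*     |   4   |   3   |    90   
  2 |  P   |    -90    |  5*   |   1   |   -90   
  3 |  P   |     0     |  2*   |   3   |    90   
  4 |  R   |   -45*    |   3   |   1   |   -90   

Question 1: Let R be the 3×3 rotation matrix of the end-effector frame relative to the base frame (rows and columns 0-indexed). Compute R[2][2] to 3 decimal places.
End-effector z-axis (col 2 of R) = (0.7071,-0.0000,-0.7071)
R[2][2] = -0.7071

-0.707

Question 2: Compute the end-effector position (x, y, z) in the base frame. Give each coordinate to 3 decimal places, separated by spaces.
4.293 -8.000 -0.707

after link 1: o_1 = (3.0000, 0.0000, 4.0000)
after link 2: o_2 = (3.0000, -5.0000, 3.0000)
after link 3: o_3 = (5.0000, -5.0000, 0.0000)
after link 4: o_4 = (4.2929, -8.0000, -0.7071)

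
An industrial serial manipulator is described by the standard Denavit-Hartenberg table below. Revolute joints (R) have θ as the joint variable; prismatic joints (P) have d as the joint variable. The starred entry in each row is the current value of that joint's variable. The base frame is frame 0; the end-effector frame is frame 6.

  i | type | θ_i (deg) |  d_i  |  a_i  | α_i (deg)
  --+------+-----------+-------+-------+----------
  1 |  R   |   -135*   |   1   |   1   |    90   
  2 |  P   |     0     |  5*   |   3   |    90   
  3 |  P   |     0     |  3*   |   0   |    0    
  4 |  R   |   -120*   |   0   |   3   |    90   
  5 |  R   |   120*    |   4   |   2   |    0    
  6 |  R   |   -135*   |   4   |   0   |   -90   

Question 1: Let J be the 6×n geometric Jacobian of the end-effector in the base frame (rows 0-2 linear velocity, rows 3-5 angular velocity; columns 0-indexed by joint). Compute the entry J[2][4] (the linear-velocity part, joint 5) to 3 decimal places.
axis z_4 = (0.2588,0.9659,-0.0000); lever o_n−o_4 = (1.1046,7.9862,-1.7321)
cross product → J_v[:, 4] = (-1.6730,0.4483,1.0000)
J_ω[:, 4] = z_4
entry J[2][4] = 1.0000

1.000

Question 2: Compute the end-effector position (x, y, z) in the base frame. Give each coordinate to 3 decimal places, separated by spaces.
-2.362 7.917 -3.732

after link 1: o_1 = (-0.7071, -0.7071, 1.0000)
after link 2: o_2 = (-6.3640, 0.7071, 1.0000)
after link 3: o_3 = (-6.3640, 0.7071, -2.0000)
after link 4: o_4 = (-3.4662, -0.0694, -2.0000)
after link 5: o_5 = (-3.3968, 4.0532, -3.7321)
after link 6: o_6 = (-2.3616, 7.9169, -3.7321)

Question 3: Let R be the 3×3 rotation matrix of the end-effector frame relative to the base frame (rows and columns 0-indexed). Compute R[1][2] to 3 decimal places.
-0.067

End-effector z-axis (col 2 of R) = (0.2500,-0.0670,-0.9659)
R[1][2] = -0.0670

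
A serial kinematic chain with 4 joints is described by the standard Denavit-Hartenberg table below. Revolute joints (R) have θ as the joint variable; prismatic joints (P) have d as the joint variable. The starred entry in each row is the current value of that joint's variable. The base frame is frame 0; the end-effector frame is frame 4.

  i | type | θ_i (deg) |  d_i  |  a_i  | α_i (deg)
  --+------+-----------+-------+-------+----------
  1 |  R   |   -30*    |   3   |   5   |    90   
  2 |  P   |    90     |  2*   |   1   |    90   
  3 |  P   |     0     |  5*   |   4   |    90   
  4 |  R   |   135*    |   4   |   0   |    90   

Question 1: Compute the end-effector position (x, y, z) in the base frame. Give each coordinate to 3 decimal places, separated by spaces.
after link 1: o_1 = (4.3301, -2.5000, 3.0000)
after link 2: o_2 = (3.3301, -4.2321, 4.0000)
after link 3: o_3 = (7.6603, -6.7321, 8.0000)
after link 4: o_4 = (9.6603, -3.2679, 8.0000)

9.660 -3.268 8.000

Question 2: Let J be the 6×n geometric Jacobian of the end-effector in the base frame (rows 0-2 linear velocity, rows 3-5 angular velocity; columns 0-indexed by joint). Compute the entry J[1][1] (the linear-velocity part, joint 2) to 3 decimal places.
prismatic axis z_1 = (-0.5000,-0.8660,0.0000)
J_v[:, 1] = z_1; J_ω[:, 1] = (0,0,0)
entry J[1][1] = -0.8660

-0.866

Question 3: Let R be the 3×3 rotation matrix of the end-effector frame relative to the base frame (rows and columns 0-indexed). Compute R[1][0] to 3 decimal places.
-0.354

End-effector x-axis (col 0 of R) = (0.6124,-0.3536,-0.7071)
R[1][0] = -0.3536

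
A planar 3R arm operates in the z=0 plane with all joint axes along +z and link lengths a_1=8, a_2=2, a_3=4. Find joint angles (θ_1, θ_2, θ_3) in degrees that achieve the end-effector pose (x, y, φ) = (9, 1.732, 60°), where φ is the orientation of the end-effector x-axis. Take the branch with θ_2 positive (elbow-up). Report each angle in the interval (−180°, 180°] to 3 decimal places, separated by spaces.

-27.796 120.000 -32.203

wrist centre = target − a_3·(cos φ, sin φ) = (7.0000, -1.7321)
cos θ_2 = (52.0002−8²−2²)/(2·8·2) = -0.5000; θ_2 = 119.9996° (elbow-up)
β = atan2(-1.7321,7.0000) = -13.8983°; ψ = atan2(1.7321,7.0000) = 13.8979°
θ_1 = β − ψ = -27.7962°
θ_3 = φ − θ_1 − θ_2 = -32.2034° (wrapped to (-180°,180°])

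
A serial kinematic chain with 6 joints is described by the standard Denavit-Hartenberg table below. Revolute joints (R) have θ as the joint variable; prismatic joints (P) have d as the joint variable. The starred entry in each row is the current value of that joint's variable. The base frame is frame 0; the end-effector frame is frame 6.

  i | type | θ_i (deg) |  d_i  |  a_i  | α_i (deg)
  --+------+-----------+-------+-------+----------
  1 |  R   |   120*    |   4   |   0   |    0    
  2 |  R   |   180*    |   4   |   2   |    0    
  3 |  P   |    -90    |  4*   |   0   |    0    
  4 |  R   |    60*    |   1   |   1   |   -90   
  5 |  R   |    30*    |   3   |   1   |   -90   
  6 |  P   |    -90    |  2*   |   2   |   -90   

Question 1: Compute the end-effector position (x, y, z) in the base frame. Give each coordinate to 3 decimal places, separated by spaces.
after link 1: o_1 = (0.0000, 0.0000, 4.0000)
after link 2: o_2 = (1.0000, -1.7321, 8.0000)
after link 3: o_3 = (1.0000, -1.7321, 12.0000)
after link 4: o_4 = (1.0000, -2.7321, 13.0000)
after link 5: o_5 = (4.0000, -3.5981, 12.5000)
after link 6: o_6 = (6.0000, -2.5981, 10.7679)

6.000 -2.598 10.768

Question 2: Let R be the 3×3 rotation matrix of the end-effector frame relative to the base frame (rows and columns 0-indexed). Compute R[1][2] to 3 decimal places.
-0.866

End-effector z-axis (col 2 of R) = (-0.0000,-0.8660,-0.5000)
R[1][2] = -0.8660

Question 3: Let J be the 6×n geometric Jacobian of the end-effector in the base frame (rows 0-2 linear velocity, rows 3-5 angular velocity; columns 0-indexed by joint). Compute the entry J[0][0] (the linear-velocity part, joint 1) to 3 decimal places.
axis z_0 = ẑ; lever o_n−o_0 = (6.0000,-2.5981,10.7679)
cross product → J_v[:, 0] = (2.5981,6.0000,-0.0000)
J_ω[:, 0] = z_0
entry J[0][0] = 2.5981

2.598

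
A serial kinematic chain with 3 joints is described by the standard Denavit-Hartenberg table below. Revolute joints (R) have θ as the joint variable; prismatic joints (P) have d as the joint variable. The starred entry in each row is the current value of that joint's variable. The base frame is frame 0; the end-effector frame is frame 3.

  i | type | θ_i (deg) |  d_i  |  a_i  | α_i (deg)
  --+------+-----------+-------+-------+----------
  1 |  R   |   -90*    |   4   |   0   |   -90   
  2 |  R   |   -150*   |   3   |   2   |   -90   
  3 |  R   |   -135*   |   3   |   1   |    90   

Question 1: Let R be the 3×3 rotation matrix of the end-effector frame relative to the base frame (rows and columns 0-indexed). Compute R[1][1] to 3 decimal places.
End-effector y-axis (col 1 of R) = (0.0000,-0.5000,0.8660)
R[1][1] = -0.5000

-0.500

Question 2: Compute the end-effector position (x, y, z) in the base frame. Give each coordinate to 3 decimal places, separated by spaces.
3.707 -0.380 7.245

after link 1: o_1 = (0.0000, 0.0000, 4.0000)
after link 2: o_2 = (3.0000, 1.7321, 5.0000)
after link 3: o_3 = (3.7071, -0.3803, 7.2445)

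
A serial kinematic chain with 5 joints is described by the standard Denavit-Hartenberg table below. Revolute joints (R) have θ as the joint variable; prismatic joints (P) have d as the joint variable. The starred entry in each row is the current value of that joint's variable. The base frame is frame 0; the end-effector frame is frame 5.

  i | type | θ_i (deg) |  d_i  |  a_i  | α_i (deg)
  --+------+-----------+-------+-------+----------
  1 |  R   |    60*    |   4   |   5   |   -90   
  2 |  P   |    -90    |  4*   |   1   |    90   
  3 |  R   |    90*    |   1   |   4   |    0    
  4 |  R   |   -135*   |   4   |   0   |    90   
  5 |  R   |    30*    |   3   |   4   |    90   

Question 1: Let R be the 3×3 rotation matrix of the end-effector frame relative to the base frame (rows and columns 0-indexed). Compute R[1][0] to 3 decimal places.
End-effector x-axis (col 0 of R) = (0.2803,-0.7392,0.6124)
R[1][0] = -0.7392

-0.739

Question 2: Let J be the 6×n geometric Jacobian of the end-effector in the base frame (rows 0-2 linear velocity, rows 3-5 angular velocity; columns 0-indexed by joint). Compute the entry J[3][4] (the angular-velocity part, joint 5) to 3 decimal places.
axis z_4 = (0.6124,-0.3536,-0.7071); lever o_n−o_4 = (2.9584,-4.0175,0.3282)
cross product → J_v[:, 4] = (-2.9568,-2.2929,-1.4142)
J_ω[:, 4] = z_4
entry J[3][4] = 0.6124

0.612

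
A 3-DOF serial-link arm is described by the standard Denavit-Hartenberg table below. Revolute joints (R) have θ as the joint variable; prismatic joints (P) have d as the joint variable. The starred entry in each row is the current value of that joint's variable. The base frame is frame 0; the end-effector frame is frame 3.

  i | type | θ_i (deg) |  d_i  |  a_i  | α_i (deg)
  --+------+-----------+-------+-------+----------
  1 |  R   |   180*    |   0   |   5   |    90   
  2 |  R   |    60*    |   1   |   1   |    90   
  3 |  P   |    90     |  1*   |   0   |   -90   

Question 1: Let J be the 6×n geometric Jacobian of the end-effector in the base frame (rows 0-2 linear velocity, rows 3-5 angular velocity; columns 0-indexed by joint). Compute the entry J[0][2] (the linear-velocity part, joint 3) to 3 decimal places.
-0.866

prismatic axis z_2 = (-0.8660,0.0000,-0.5000)
J_v[:, 2] = z_2; J_ω[:, 2] = (0,0,0)
entry J[0][2] = -0.8660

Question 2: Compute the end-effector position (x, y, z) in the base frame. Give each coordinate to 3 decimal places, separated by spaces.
after link 1: o_1 = (-5.0000, 0.0000, 0.0000)
after link 2: o_2 = (-5.5000, 1.0000, 0.8660)
after link 3: o_3 = (-6.3660, 1.0000, 0.3660)

-6.366 1.000 0.366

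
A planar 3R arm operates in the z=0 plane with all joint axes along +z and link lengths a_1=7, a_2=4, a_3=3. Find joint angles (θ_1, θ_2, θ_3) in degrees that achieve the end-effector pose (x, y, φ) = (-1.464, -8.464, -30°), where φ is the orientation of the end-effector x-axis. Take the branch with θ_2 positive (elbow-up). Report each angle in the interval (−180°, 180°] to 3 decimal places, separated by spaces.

wrist centre = target − a_3·(cos φ, sin φ) = (-4.0621, -6.9640)
cos θ_2 = (64.9978−7²−4²)/(2·7·4) = -0.0000; θ_2 = 90.0023° (elbow-up)
β = atan2(-6.9640,-4.0621) = -120.2549°; ψ = atan2(4.0000,6.9998) = 29.7454°
θ_1 = β − ψ = -150.0003°
θ_3 = φ − θ_1 − θ_2 = 29.9980° (wrapped to (-180°,180°])

-150.000 90.002 29.998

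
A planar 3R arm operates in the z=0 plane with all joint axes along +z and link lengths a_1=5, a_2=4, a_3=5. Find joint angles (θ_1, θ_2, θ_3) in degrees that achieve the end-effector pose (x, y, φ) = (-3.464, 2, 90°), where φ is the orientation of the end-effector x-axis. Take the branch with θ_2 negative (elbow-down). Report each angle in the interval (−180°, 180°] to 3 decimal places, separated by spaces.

-89.999 -120.001 -60.000

wrist centre = target − a_3·(cos φ, sin φ) = (-3.4640, -3.0000)
cos θ_2 = (20.9993−5²−4²)/(2·5·4) = -0.5000; θ_2 = -120.0012° (elbow-down)
β = atan2(-3.0000,-3.4640) = -139.1058°; ψ = atan2(-3.4641,2.9999) = -49.1069°
θ_1 = β − ψ = -89.9988°
θ_3 = φ − θ_1 − θ_2 = -60.0000° (wrapped to (-180°,180°])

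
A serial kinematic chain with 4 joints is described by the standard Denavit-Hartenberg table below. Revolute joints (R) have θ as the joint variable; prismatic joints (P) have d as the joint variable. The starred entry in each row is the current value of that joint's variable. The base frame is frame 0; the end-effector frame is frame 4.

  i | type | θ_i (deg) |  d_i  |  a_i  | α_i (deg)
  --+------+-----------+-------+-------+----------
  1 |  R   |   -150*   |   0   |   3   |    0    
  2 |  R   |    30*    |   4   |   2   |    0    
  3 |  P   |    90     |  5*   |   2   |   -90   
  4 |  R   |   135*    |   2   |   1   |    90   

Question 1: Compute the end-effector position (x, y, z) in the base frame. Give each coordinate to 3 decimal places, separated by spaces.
-1.478 -2.146 8.293

after link 1: o_1 = (-2.5981, -1.5000, 0.0000)
after link 2: o_2 = (-3.5981, -3.2321, 4.0000)
after link 3: o_3 = (-1.8660, -4.2321, 9.0000)
after link 4: o_4 = (-1.4784, -2.1464, 8.2929)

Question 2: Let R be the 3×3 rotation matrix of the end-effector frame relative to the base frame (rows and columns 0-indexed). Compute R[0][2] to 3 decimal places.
0.612

End-effector z-axis (col 2 of R) = (0.6124,-0.3536,-0.7071)
R[0][2] = 0.6124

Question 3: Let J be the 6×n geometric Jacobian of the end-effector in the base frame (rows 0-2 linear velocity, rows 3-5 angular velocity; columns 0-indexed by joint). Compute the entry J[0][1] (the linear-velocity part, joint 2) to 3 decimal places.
axis z_1 = (0.0000,0.0000,1.0000); lever o_n−o_1 = (1.1197,-0.6464,8.2929)
cross product → J_v[:, 1] = (0.6464,1.1197,-0.0000)
J_ω[:, 1] = z_1
entry J[0][1] = 0.6464

0.646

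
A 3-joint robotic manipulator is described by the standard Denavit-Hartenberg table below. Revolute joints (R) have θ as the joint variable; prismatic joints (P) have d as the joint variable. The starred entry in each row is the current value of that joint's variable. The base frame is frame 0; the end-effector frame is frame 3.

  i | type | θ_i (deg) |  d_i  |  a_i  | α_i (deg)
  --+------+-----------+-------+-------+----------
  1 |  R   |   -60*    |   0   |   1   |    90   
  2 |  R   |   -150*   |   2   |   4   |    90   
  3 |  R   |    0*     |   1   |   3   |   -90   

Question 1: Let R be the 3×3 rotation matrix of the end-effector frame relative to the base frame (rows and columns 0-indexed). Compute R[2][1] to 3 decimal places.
End-effector y-axis (col 1 of R) = (0.2500,-0.4330,-0.8660)
R[2][1] = -0.8660

-0.866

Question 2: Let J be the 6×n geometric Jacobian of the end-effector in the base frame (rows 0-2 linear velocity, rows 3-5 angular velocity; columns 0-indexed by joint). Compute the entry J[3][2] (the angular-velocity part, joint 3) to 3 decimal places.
axis z_2 = (-0.2500,0.4330,0.8660); lever o_n−o_2 = (-1.5490,2.6830,-0.6340)
cross product → J_v[:, 2] = (-2.5981,-1.5000,0.0000)
J_ω[:, 2] = z_2
entry J[3][2] = -0.2500

-0.250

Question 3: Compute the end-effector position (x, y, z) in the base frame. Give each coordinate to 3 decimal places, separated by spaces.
after link 1: o_1 = (0.5000, -0.8660, 0.0000)
after link 2: o_2 = (-2.9641, 1.1340, -2.0000)
after link 3: o_3 = (-4.5131, 3.8170, -2.6340)

-4.513 3.817 -2.634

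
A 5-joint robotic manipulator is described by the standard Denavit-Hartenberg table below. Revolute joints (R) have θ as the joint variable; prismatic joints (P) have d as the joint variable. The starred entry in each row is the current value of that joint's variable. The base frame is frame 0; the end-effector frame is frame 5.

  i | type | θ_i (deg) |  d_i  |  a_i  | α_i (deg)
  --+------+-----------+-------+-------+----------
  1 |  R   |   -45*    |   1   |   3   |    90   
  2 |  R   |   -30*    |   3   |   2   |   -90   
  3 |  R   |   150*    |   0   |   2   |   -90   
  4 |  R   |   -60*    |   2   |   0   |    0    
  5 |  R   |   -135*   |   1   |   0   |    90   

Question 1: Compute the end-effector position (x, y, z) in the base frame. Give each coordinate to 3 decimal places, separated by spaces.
-1.884 -4.618 1.616

after link 1: o_1 = (2.1213, -2.1213, 1.0000)
after link 2: o_2 = (1.2247, -5.4674, 0.0000)
after link 3: o_3 = (0.8712, -3.6996, 0.8660)
after link 4: o_4 = (-0.9659, -4.3120, 1.3660)
after link 5: o_5 = (-1.8845, -4.6182, 1.6160)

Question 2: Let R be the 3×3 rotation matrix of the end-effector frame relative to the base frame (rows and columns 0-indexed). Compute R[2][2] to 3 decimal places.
End-effector z-axis (col 2 of R) = (-0.3873,0.5703,-0.7244)
R[2][2] = -0.7244

-0.724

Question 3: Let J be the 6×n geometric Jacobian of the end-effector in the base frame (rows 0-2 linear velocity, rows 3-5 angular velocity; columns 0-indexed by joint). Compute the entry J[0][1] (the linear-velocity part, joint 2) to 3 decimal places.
axis z_1 = (-0.7071,-0.7071,0.0000); lever o_n−o_1 = (-4.0058,-2.4969,0.6160)
cross product → J_v[:, 1] = (-0.4356,0.4356,-1.0670)
J_ω[:, 1] = z_1
entry J[0][1] = -0.4356

-0.436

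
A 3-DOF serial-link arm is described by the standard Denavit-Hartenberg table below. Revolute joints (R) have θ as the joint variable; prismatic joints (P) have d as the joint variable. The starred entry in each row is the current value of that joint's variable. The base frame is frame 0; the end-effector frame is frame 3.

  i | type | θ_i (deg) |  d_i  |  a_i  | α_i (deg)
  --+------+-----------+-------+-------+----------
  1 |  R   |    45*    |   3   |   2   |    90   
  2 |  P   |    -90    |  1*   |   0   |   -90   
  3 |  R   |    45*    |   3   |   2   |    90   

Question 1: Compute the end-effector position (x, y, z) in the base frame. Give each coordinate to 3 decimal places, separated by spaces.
3.243 3.828 1.586

after link 1: o_1 = (1.4142, 1.4142, 3.0000)
after link 2: o_2 = (2.1213, 0.7071, 3.0000)
after link 3: o_3 = (3.2426, 3.8284, 1.5858)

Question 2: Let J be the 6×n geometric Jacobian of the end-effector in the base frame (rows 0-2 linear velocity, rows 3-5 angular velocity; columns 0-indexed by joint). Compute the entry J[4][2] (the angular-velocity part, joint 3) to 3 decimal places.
0.707

axis z_2 = (0.7071,0.7071,0.0000); lever o_n−o_2 = (1.1213,3.1213,-1.4142)
cross product → J_v[:, 2] = (-1.0000,1.0000,1.4142)
J_ω[:, 2] = z_2
entry J[4][2] = 0.7071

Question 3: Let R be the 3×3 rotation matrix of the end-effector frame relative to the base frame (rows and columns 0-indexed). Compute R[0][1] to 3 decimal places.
End-effector y-axis (col 1 of R) = (0.7071,0.7071,0.0000)
R[0][1] = 0.7071

0.707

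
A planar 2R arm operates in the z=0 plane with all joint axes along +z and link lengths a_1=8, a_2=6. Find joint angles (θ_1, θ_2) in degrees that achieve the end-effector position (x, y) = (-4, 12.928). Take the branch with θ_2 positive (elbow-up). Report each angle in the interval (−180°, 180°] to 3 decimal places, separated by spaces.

cos θ_2 = (183.1332−8²−6²)/(2·8·6) = 0.8660; θ_2 = 30.0063° (elbow-up)
β = atan2(12.9280,-4.0000) = 107.1924°; ψ = atan2(3.0006,13.1958) = 12.8105°
θ_1 = β − ψ = 94.3818°

94.382 30.006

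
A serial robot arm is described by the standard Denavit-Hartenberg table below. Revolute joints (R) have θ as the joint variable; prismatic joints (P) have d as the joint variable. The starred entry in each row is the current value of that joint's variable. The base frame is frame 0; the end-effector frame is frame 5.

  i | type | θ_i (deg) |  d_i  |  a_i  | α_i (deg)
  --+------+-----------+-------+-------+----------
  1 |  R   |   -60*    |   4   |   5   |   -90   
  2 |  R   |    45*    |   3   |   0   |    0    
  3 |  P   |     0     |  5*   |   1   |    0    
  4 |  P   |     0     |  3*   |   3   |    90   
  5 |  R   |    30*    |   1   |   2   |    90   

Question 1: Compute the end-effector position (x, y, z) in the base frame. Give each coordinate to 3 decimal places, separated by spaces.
15.272 -2.453 0.654

after link 1: o_1 = (2.5000, -4.3301, 4.0000)
after link 2: o_2 = (5.0981, -2.8301, 4.0000)
after link 3: o_3 = (9.7818, -0.9425, 3.2929)
after link 4: o_4 = (13.4405, -1.2796, 1.1716)
after link 5: o_5 = (15.2724, -2.4526, 0.6539)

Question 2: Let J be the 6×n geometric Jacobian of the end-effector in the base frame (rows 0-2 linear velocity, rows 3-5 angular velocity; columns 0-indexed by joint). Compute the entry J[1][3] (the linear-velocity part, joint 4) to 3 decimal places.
0.500

prismatic axis z_3 = (0.8660,0.5000,0.0000)
J_v[:, 3] = z_3; J_ω[:, 3] = (0,0,0)
entry J[1][3] = 0.5000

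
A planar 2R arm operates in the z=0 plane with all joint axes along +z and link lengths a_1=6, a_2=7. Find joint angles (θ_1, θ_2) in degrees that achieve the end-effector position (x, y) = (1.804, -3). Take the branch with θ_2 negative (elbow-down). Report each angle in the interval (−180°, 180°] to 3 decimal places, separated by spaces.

cos θ_2 = (12.2544−6²−7²)/(2·6·7) = -0.8660; θ_2 = -149.9992° (elbow-down)
β = atan2(-3.0000,1.8040) = -58.9801°; ψ = atan2(-3.5001,-0.0621) = -91.0170°
θ_1 = β − ψ = 32.0369°

32.037 -149.999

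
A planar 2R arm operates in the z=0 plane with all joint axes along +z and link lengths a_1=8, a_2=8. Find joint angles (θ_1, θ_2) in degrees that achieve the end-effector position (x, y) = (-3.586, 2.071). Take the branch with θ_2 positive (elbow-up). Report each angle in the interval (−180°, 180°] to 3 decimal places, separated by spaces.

74.992 150.000

cos θ_2 = (17.1484−8²−8²)/(2·8·8) = -0.8660; θ_2 = 150.0003° (elbow-up)
β = atan2(2.0710,-3.5860) = 149.9925°; ψ = atan2(4.0000,1.0718) = 75.0001°
θ_1 = β − ψ = 74.9924°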